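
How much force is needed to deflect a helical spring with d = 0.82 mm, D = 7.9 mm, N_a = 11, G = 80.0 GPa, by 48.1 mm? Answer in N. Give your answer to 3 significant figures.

k = Gd⁴/(8D³N_a) = (80.0×10³)(0.82⁴)/(8·7.9³·11) = 0.83365 N/mm
F = k·δ = 0.83365 × 48.1 = 40.098 N

40.1 N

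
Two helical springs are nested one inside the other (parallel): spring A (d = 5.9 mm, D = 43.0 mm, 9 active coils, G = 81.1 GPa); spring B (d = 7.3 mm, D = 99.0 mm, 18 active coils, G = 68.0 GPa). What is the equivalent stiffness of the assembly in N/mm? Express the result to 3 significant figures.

18.5 N/mm

k_A = Gd⁴/(8D³N_a) = (81.1×10³)(5.9⁴)/(8·43.0³·9) = 17.167 N/mm
k_B = Gd⁴/(8D³N_a) = (68.0×10³)(7.3⁴)/(8·99.0³·18) = 1.3821 N/mm
Parallel: k_eq = 17.167 + 1.3821 = 18.549 N/mm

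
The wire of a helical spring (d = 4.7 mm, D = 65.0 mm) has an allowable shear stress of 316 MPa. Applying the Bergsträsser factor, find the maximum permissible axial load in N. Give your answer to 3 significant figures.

C = D/d = 65.0/4.7 = 13.8298
K_B = (4C+2)/(4C−3) = 57.319/52.319 = 1.0956
τ_max = K·8FD/(πd³) → F_max = τ_allow·πd³/(8DK)
F_max = 316·π·4.7³/(8·65.0·1.0956) = 1.0307e+05/569.69 = 180.92 N

181 N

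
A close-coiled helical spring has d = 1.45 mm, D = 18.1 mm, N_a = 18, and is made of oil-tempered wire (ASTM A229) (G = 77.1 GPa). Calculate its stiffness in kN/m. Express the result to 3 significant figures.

k = Gd⁴/(8D³N_a) = (77.1×10³ × 1.45⁴) / (8 × 18.1³ × 18)
  = 340821 / 853883 = 0.39914 N/mm

0.399 kN/m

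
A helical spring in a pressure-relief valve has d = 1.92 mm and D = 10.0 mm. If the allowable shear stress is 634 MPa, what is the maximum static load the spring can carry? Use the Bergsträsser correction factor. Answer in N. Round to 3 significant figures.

C = D/d = 10.0/1.92 = 5.2083
K_B = (4C+2)/(4C−3) = 22.833/17.833 = 1.2804
τ_max = K·8FD/(πd³) → F_max = τ_allow·πd³/(8DK)
F_max = 634·π·1.92³/(8·10.0·1.2804) = 14098/102.43 = 137.63 N

138 N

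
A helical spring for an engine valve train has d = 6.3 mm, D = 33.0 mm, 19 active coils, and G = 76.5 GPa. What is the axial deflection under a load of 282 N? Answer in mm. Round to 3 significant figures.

12.8 mm

k = Gd⁴/(8D³N_a) = (76.5×10³)(6.3⁴)/(8·33.0³·19) = 22.062 N/mm
δ = F/k = 282 / 22.062 = 12.782 mm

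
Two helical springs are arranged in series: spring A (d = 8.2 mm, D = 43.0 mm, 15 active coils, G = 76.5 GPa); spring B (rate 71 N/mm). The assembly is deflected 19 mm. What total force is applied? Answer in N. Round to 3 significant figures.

456 N

k_A = Gd⁴/(8D³N_a) = (76.5×10³)(8.2⁴)/(8·43.0³·15) = 36.252 N/mm
Series: 1/k_eq = 1/36.252 + 1/71 = 0.041669; k_eq = 23.998 N/mm
F = k_eq·δ = 23.998·19 = 455.97 N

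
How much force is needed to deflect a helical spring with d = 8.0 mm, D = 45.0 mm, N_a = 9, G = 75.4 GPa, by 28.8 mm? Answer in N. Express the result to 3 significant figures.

k = Gd⁴/(8D³N_a) = (75.4×10³)(8.0⁴)/(8·45.0³·9) = 47.072 N/mm
F = k·δ = 47.072 × 28.8 = 1355.7 N

1360 N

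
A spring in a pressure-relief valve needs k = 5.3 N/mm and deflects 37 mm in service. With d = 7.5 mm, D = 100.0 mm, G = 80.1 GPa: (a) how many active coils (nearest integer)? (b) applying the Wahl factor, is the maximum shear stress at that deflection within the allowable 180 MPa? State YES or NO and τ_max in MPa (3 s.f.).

(a) 6 coils; (b) YES, τ_max = 131 MPa

N_a = Gd⁴/(8D³k) = (80.1×10³)(7.5⁴)/(8·100.0³·5.3) = 5.977 → N_a = 6
Actual rate k = Gd⁴/(8D³·6) = 5.28 N/mm
Working load F = kδ = 5.28·37 = 195.36 N
C = 100.0/7.5 = 13.3333; K_W = (4C−1)/(4C−4)+0.615/C = 1.1069
τ_max = K_W·8FD/(πd³) = 1.1069·117.92 = 130.53 MPa
τ_max ≤ 180 MPa → acceptable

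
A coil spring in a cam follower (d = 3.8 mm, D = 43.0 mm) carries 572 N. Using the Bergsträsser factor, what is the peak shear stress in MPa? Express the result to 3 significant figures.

Spring index C = D/d = 43.0/3.8 = 11.3158
K_B = (4C+2)/(4C−3) = 47.263/42.263 = 1.1183
τ₀ = 8FD/(πd³) = 8·572·43.0/(π·3.8³) = 196768/172.39 = 1141.4 MPa
τ_max = K·τ₀ = 1.1183 × 1141.4 = 1276.5 MPa

1280 MPa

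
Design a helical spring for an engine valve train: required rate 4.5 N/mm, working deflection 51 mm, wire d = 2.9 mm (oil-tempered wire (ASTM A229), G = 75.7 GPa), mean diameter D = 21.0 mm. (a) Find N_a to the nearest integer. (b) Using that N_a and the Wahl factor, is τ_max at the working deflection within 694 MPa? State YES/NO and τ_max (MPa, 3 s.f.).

N_a = Gd⁴/(8D³k) = (75.7×10³)(2.9⁴)/(8·21.0³·4.5) = 16.06 → N_a = 16
Actual rate k = Gd⁴/(8D³·16) = 4.5167 N/mm
Working load F = kδ = 4.5167·51 = 230.35 N
C = 21.0/2.9 = 7.2414; K_W = (4C−1)/(4C−4)+0.615/C = 1.2051
τ_max = K_W·8FD/(πd³) = 1.2051·505.07 = 608.66 MPa
τ_max ≤ 694 MPa → acceptable

(a) 16 coils; (b) YES, τ_max = 609 MPa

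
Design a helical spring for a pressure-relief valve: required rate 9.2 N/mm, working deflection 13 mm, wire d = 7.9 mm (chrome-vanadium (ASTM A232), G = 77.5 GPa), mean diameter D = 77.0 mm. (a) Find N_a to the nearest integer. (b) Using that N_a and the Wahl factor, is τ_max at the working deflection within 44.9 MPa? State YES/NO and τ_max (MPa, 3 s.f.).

N_a = Gd⁴/(8D³k) = (77.5×10³)(7.9⁴)/(8·77.0³·9.2) = 8.984 → N_a = 9
Actual rate k = Gd⁴/(8D³·9) = 9.1834 N/mm
Working load F = kδ = 9.1834·13 = 119.38 N
C = 77.0/7.9 = 9.7468; K_W = (4C−1)/(4C−4)+0.615/C = 1.1488
τ_max = K_W·8FD/(πd³) = 1.1488·47.479 = 54.545 MPa
τ_max > 44.9 MPa → exceeds allowable

(a) 9 coils; (b) NO, τ_max = 54.5 MPa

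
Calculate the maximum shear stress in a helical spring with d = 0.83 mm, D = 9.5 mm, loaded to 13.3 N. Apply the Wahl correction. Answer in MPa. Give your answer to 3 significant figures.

Spring index C = D/d = 9.5/0.83 = 11.4458
K_W = (4C−1)/(4C−4) + 0.615/C = 44.783/41.783 + 0.0537 = 1.1255
τ₀ = 8FD/(πd³) = 8·13.3·9.5/(π·0.83³) = 1010.8/1.7963 = 562.71 MPa
τ_max = K·τ₀ = 1.1255 × 562.71 = 633.34 MPa

633 MPa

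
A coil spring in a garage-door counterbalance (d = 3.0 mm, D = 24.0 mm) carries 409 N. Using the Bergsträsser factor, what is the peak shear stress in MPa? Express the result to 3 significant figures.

1090 MPa

Spring index C = D/d = 24.0/3.0 = 8.0000
K_B = (4C+2)/(4C−3) = 34.000/29.000 = 1.1724
τ₀ = 8FD/(πd³) = 8·409·24.0/(π·3.0³) = 78528/84.823 = 925.79 MPa
τ_max = K·τ₀ = 1.1724 × 925.79 = 1085.4 MPa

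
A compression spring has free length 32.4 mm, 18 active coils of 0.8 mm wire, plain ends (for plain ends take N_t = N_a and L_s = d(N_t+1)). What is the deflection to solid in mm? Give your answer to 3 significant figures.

17.2 mm

N_t = 18; L_s = 0.8·19 = 15.2 mm
δ_solid = L₀ − L_s = 32.4 − 15.2 = 17.2 mm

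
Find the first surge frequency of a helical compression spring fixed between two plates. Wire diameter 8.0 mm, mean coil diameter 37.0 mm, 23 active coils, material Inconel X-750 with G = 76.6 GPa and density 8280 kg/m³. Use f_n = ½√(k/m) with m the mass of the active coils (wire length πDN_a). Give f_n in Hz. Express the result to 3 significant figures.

k = Gd⁴/(8D³N_a) = (76.6×10³)(8.0⁴)/(8·37.0³·23) = 33.664 N/mm = 33664 N/m
Wire length L = πDN_a = π·37.0·23 = 2673.5 mm
m = ρ·(πd²/4)·L = 8280 × 50.265×10⁻⁶ m² × 2.6735 m = 1.1127 kg
f_n = ½√(k/m) = 0.5·√(33664/1.1127) = 0.5·√(30254) = 86.969 Hz

87.0 Hz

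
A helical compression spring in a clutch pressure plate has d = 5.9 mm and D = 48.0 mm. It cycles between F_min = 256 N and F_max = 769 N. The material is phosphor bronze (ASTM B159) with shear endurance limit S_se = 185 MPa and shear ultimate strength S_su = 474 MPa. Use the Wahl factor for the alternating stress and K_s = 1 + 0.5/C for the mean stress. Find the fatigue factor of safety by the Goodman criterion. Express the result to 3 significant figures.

0.603

C = D/d = 48.0/5.9 = 8.1356; K_W = (4C−1)/(4C−4)+0.615/C = 1.1807; K_s = 1+0.5/C = 1.0615
F_a = (F_max−F_min)/2 = 256.5 N; F_m = (F_max+F_min)/2 = 512.5 N
τ_a = K_W·8F_aD/(πd³) = 1.1807 × 152.66 = 180.24 MPa
τ_m = K_s·8F_mD/(πd³) = 1.0615 × 305.01 = 323.76 MPa
Goodman: 1/n_f = τ_a/S_se + τ_m/S_su = 180.24/185 + 323.76/474 = 0.97427 + 0.68304 = 1.6573
n_f = 1/1.6573 = 0.6034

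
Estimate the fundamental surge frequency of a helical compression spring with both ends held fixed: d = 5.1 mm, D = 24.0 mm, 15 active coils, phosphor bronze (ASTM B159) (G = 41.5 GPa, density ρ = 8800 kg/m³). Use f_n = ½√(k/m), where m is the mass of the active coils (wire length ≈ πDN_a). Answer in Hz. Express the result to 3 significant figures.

144 Hz

k = Gd⁴/(8D³N_a) = (41.5×10³)(5.1⁴)/(8·24.0³·15) = 16.924 N/mm = 16924 N/m
Wire length L = πDN_a = π·24.0·15 = 1131 mm
m = ρ·(πd²/4)·L = 8800 × 20.428×10⁻⁶ m² × 1.131 m = 0.20331 kg
f_n = ½√(k/m) = 0.5·√(16924/0.20331) = 0.5·√(83243) = 144.26 Hz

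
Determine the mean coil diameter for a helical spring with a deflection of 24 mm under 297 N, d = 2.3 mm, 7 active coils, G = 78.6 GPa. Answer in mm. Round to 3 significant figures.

Required rate k = F/δ = 297/24 = 12.375 N/mm
D = (Gd⁴/(8N_a·k))^(1/3) = (78.6×10³·2.3⁴/(8·7·12.375))^(1/3)
  = (3173.95)^(1/3) = 14.6960 mm

14.7 mm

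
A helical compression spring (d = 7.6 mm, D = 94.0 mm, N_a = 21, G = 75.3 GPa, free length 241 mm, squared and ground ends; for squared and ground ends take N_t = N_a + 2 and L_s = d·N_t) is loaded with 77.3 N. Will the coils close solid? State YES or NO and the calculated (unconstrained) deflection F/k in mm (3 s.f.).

NO, δ = 42.9 mm

k = Gd⁴/(8D³N_a) = (75.3×10³)(7.6⁴)/(8·94.0³·21) = 1.8003 N/mm
N_t = 23; L_s = 7.6·23 = 174.8 mm; δ_solid = L₀ − L_s = 241 − 174.8 = 66.2 mm
δ = F/k = 77.3/1.8003 = 42.936 mm
δ < δ_solid → spring does not go solid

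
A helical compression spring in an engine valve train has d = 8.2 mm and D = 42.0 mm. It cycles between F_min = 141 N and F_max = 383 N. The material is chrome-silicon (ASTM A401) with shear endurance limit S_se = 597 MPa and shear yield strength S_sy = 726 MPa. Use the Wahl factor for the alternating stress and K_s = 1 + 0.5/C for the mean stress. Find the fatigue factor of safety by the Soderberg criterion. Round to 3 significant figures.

C = D/d = 42.0/8.2 = 5.1220; K_W = (4C−1)/(4C−4)+0.615/C = 1.3020; K_s = 1+0.5/C = 1.0976
F_a = (F_max−F_min)/2 = 121 N; F_m = (F_max+F_min)/2 = 262 N
τ_a = K_W·8F_aD/(πd³) = 1.3020 × 23.471 = 30.56 MPa
τ_m = K_s·8F_mD/(πd³) = 1.0976 × 50.822 = 55.783 MPa
Soderberg: 1/n_f = τ_a/S_se + τ_m/S_sy = 30.56/597 + 55.783/726 = 0.05119 + 0.07684 = 0.12803
n_f = 1/0.12803 = 7.811

7.81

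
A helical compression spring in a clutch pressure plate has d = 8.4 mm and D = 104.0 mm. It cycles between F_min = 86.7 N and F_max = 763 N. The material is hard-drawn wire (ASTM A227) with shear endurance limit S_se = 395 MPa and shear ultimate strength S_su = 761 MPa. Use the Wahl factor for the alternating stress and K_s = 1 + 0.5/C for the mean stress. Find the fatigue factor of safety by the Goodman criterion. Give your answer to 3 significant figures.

1.46

C = D/d = 104.0/8.4 = 12.3810; K_W = (4C−1)/(4C−4)+0.615/C = 1.1156; K_s = 1+0.5/C = 1.0404
F_a = (F_max−F_min)/2 = 338.15 N; F_m = (F_max+F_min)/2 = 424.85 N
τ_a = K_W·8F_aD/(πd³) = 1.1156 × 151.09 = 168.56 MPa
τ_m = K_s·8F_mD/(πd³) = 1.0404 × 189.83 = 197.5 MPa
Goodman: 1/n_f = τ_a/S_se + τ_m/S_su = 168.56/395 + 197.5/761 = 0.42672 + 0.25953 = 0.68625
n_f = 1/0.68625 = 1.457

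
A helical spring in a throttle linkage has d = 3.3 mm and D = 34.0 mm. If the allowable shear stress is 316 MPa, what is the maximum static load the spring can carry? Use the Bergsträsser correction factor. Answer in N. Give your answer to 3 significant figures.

116 N

C = D/d = 34.0/3.3 = 10.3030
K_B = (4C+2)/(4C−3) = 43.212/38.212 = 1.1308
τ_max = K·8FD/(πd³) → F_max = τ_allow·πd³/(8DK)
F_max = 316·π·3.3³/(8·34.0·1.1308) = 35676/307.59 = 115.99 N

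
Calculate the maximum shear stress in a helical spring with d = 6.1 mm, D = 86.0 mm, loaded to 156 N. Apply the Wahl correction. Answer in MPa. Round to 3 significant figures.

Spring index C = D/d = 86.0/6.1 = 14.0984
K_W = (4C−1)/(4C−4) + 0.615/C = 55.393/52.393 + 0.0436 = 1.1009
τ₀ = 8FD/(πd³) = 8·156·86.0/(π·6.1³) = 107328/713.08 = 150.51 MPa
τ_max = K·τ₀ = 1.1009 × 150.51 = 165.7 MPa

166 MPa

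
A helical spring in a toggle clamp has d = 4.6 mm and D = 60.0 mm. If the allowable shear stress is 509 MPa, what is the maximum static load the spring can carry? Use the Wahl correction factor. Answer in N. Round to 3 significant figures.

292 N

C = D/d = 60.0/4.6 = 13.0435
K_W = (4C−1)/(4C−4) + 0.615/C = 51.174/48.174 + 0.0471 = 1.1094
τ_max = K·8FD/(πd³) → F_max = τ_allow·πd³/(8DK)
F_max = 509·π·4.6³/(8·60.0·1.1094) = 1.5565e+05/532.52 = 292.28 N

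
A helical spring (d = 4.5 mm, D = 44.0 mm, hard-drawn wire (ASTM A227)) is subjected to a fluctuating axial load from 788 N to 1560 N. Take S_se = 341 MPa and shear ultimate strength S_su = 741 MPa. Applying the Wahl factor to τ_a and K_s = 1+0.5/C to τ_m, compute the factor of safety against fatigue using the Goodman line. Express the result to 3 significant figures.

C = D/d = 44.0/4.5 = 9.7778; K_W = (4C−1)/(4C−4)+0.615/C = 1.1483; K_s = 1+0.5/C = 1.0511
F_a = (F_max−F_min)/2 = 386 N; F_m = (F_max+F_min)/2 = 1174 N
τ_a = K_W·8F_aD/(πd³) = 1.1483 × 474.62 = 545.02 MPa
τ_m = K_s·8F_mD/(πd³) = 1.0511 × 1443.5 = 1517.3 MPa
Goodman: 1/n_f = τ_a/S_se + τ_m/S_su = 545.02/341 + 1517.3/741 = 1.59830 + 2.04769 = 3.646
n_f = 1/3.646 = 0.2743

0.274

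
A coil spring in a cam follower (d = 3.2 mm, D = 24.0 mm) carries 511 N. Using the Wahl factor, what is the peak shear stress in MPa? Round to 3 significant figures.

Spring index C = D/d = 24.0/3.2 = 7.5000
K_W = (4C−1)/(4C−4) + 0.615/C = 29.000/26.000 + 0.0820 = 1.1974
τ₀ = 8FD/(πd³) = 8·511·24.0/(π·3.2³) = 98112/102.94 = 953.06 MPa
τ_max = K·τ₀ = 1.1974 × 953.06 = 1141.2 MPa

1140 MPa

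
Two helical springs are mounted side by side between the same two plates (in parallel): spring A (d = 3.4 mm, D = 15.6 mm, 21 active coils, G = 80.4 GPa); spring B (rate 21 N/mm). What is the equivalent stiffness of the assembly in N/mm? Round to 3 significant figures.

37.8 N/mm

k_A = Gd⁴/(8D³N_a) = (80.4×10³)(3.4⁴)/(8·15.6³·21) = 16.846 N/mm
Parallel: k_eq = 16.846 + 21 = 37.846 N/mm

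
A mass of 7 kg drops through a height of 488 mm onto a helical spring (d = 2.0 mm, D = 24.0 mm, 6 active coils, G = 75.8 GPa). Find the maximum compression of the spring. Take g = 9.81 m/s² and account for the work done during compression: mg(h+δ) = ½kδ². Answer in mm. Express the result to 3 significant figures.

233 mm

k = Gd⁴/(8D³N_a) = (75.8×10³)(2.0⁴)/(8·24.0³·6) = 1.8277 N/mm
W = mg = 7 × 9.81 = 68.67 N
½kδ² − Wδ − Wh = 0 → δ = (W + √(W² + 2kWh))/k
δ = (68.67 + √(4715.6 + 122499))/1.8277 = (68.67 + 356.67)/1.8277 = 232.71 mm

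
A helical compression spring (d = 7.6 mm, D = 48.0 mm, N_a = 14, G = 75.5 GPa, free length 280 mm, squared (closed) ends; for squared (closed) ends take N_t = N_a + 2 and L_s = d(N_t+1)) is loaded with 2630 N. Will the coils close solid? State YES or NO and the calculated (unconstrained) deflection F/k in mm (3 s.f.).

NO, δ = 129 mm

k = Gd⁴/(8D³N_a) = (75.5×10³)(7.6⁴)/(8·48.0³·14) = 20.336 N/mm
N_t = 16; L_s = 7.6·17 = 129.2 mm; δ_solid = L₀ − L_s = 280 − 129.2 = 150.8 mm
δ = F/k = 2630/20.336 = 129.33 mm
δ < δ_solid → spring does not go solid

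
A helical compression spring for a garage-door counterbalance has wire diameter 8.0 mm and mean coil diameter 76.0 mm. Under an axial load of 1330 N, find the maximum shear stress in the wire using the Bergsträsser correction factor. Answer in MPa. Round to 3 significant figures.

Spring index C = D/d = 76.0/8.0 = 9.5000
K_B = (4C+2)/(4C−3) = 40.000/35.000 = 1.1429
τ₀ = 8FD/(πd³) = 8·1330·76.0/(π·8.0³) = 808640/1608.5 = 502.73 MPa
τ_max = K·τ₀ = 1.1429 × 502.73 = 574.55 MPa

575 MPa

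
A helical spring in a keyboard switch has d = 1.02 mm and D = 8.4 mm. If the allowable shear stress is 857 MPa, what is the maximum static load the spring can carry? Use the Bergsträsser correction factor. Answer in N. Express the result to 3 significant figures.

C = D/d = 8.4/1.02 = 8.2353
K_B = (4C+2)/(4C−3) = 34.941/29.941 = 1.1670
τ_max = K·8FD/(πd³) → F_max = τ_allow·πd³/(8DK)
F_max = 857·π·1.02³/(8·8.4·1.1670) = 2857.1/78.422 = 36.433 N

36.4 N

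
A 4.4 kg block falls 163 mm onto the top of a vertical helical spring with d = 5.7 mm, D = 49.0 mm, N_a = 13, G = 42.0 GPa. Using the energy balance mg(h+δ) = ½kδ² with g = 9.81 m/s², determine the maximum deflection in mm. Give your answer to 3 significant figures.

75.4 mm

k = Gd⁴/(8D³N_a) = (42.0×10³)(5.7⁴)/(8·49.0³·13) = 3.6235 N/mm
W = mg = 4.4 × 9.81 = 43.164 N
½kδ² − Wδ − Wh = 0 → δ = (W + √(W² + 2kWh))/k
δ = (43.164 + √(1863.1 + 50987.8))/3.6235 = (43.164 + 229.89)/3.6235 = 75.358 mm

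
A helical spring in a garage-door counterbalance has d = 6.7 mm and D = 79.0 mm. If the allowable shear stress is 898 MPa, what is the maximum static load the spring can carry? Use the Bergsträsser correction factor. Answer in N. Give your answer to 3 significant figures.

C = D/d = 79.0/6.7 = 11.7910
K_B = (4C+2)/(4C−3) = 49.164/44.164 = 1.1132
τ_max = K·8FD/(πd³) → F_max = τ_allow·πd³/(8DK)
F_max = 898·π·6.7³/(8·79.0·1.1132) = 8.485e+05/703.55 = 1206 N

1210 N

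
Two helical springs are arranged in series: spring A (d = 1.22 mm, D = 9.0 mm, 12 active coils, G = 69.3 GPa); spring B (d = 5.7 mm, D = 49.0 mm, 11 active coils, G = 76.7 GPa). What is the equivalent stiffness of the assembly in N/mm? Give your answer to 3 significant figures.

k_A = Gd⁴/(8D³N_a) = (69.3×10³)(1.22⁴)/(8·9.0³·12) = 2.1937 N/mm
k_B = Gd⁴/(8D³N_a) = (76.7×10³)(5.7⁴)/(8·49.0³·11) = 7.8203 N/mm
Series: 1/k_eq = 1/2.1937 + 1/7.8203 = 0.58373; k_eq = 1.7131 N/mm

1.71 N/mm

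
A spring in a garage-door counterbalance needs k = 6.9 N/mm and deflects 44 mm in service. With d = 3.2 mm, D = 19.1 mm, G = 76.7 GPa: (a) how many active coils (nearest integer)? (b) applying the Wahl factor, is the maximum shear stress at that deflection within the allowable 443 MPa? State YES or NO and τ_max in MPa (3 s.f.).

N_a = Gd⁴/(8D³k) = (76.7×10³)(3.2⁴)/(8·19.1³·6.9) = 20.91 → N_a = 21
Actual rate k = Gd⁴/(8D³·21) = 6.8705 N/mm
Working load F = kδ = 6.8705·44 = 302.3 N
C = 19.1/3.2 = 5.9688; K_W = (4C−1)/(4C−4)+0.615/C = 1.2540
τ_max = K_W·8FD/(πd³) = 1.2540·448.71 = 562.67 MPa
τ_max > 443 MPa → exceeds allowable

(a) 21 coils; (b) NO, τ_max = 563 MPa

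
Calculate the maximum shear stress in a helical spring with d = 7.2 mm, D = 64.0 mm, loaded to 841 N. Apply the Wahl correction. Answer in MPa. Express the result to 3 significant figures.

Spring index C = D/d = 64.0/7.2 = 8.8889
K_W = (4C−1)/(4C−4) + 0.615/C = 34.556/31.556 + 0.0692 = 1.1643
τ₀ = 8FD/(πd³) = 8·841·64.0/(π·7.2³) = 430592/1172.6 = 367.21 MPa
τ_max = K·τ₀ = 1.1643 × 367.21 = 427.53 MPa

428 MPa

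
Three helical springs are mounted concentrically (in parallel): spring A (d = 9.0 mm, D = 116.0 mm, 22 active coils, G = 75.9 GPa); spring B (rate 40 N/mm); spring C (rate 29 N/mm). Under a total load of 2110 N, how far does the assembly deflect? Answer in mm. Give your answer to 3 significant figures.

29.8 mm

k_A = Gd⁴/(8D³N_a) = (75.9×10³)(9.0⁴)/(8·116.0³·22) = 1.8127 N/mm
Parallel: k_eq = 1.8127 + 40 + 29 = 70.813 N/mm
δ = F/k_eq = 2110/70.813 = 29.797 mm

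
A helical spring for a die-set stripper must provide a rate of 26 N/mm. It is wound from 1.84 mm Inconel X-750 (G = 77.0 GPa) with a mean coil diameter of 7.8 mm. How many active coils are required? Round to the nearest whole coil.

9

N_a = Gd⁴/(8D³k) = (77.0×10³ × 1.84⁴)/(8 × 7.8³ × 26)
    = 882596 / 98706.8 = 8.942 → 9 coils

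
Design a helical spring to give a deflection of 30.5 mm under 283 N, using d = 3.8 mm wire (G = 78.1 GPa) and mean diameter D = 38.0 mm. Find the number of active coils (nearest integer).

Required rate k = F/δ = 283/30.5 = 9.2787 N/mm
N_a = Gd⁴/(8D³k) = (78.1×10³ × 3.8⁴)/(8 × 38.0³ × 9.2787)
    = 1.62849e+07 / 4.07312e+06 = 3.998 → 4 coils

4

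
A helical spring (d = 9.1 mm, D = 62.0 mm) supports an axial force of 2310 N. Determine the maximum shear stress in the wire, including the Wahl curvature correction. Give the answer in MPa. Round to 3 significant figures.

Spring index C = D/d = 62.0/9.1 = 6.8132
K_W = (4C−1)/(4C−4) + 0.615/C = 26.253/23.253 + 0.0903 = 1.2193
τ₀ = 8FD/(πd³) = 8·2310·62.0/(π·9.1³) = 1.14576e+06/2367.4 = 483.97 MPa
τ_max = K·τ₀ = 1.2193 × 483.97 = 590.1 MPa

590 MPa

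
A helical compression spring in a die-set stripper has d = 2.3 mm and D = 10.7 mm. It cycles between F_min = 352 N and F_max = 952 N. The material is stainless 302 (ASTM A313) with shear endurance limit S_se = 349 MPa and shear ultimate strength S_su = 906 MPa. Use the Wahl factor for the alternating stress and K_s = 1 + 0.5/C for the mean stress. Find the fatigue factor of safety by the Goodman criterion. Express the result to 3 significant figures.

C = D/d = 10.7/2.3 = 4.6522; K_W = (4C−1)/(4C−4)+0.615/C = 1.3376; K_s = 1+0.5/C = 1.1075
F_a = (F_max−F_min)/2 = 300 N; F_m = (F_max+F_min)/2 = 652 N
τ_a = K_W·8F_aD/(πd³) = 1.3376 × 671.83 = 898.61 MPa
τ_m = K_s·8F_mD/(πd³) = 1.1075 × 1460.1 = 1617 MPa
Goodman: 1/n_f = τ_a/S_se + τ_m/S_su = 898.61/349 + 1617/906 = 2.57482 + 1.78482 = 4.3596
n_f = 1/4.3596 = 0.2294

0.229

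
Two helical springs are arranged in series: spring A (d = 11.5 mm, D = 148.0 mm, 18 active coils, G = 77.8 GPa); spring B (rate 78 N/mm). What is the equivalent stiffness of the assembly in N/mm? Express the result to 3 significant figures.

2.81 N/mm

k_A = Gd⁴/(8D³N_a) = (77.8×10³)(11.5⁴)/(8·148.0³·18) = 2.9149 N/mm
Series: 1/k_eq = 1/2.9149 + 1/78 = 0.35589; k_eq = 2.8099 N/mm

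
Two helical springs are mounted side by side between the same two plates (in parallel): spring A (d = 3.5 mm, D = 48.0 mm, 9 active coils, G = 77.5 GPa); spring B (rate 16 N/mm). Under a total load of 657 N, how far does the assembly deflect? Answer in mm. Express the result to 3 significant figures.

k_A = Gd⁴/(8D³N_a) = (77.5×10³)(3.5⁴)/(8·48.0³·9) = 1.4606 N/mm
Parallel: k_eq = 1.4606 + 16 = 17.461 N/mm
δ = F/k_eq = 657/17.461 = 37.628 mm

37.6 mm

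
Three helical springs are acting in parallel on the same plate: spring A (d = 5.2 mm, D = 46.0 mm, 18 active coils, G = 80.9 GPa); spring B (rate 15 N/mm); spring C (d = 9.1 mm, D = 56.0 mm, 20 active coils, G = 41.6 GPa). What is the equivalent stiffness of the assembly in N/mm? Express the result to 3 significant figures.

29.4 N/mm

k_A = Gd⁴/(8D³N_a) = (80.9×10³)(5.2⁴)/(8·46.0³·18) = 4.2201 N/mm
k_C = Gd⁴/(8D³N_a) = (41.6×10³)(9.1⁴)/(8·56.0³·20) = 10.153 N/mm
Parallel: k_eq = 4.2201 + 15 + 10.153 = 29.373 N/mm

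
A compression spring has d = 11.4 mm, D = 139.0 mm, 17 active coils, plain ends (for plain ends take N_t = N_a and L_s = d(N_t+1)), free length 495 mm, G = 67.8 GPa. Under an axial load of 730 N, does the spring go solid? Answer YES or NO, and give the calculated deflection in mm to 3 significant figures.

k = Gd⁴/(8D³N_a) = (67.8×10³)(11.4⁴)/(8·139.0³·17) = 3.1352 N/mm
N_t = 17; L_s = 11.4·18 = 205.2 mm; δ_solid = L₀ − L_s = 495 − 205.2 = 289.8 mm
δ = F/k = 730/3.1352 = 232.84 mm
δ < δ_solid → spring does not go solid

NO, δ = 233 mm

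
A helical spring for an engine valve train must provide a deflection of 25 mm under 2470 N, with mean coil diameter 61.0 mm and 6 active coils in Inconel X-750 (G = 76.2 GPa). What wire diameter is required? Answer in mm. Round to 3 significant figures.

Required rate k = F/δ = 2470/25 = 98.8 N/mm
d = (8D³N_a·k / G)^(1/4) = (8·61.0³·6·98.8 / (76.2×10³))^0.25
  = (14126)^0.25 = 10.9021 mm

10.9 mm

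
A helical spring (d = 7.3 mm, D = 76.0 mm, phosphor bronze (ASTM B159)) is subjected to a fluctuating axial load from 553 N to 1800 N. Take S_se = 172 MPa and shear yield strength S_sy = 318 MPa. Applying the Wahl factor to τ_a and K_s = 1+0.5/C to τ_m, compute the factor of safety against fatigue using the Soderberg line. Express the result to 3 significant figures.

C = D/d = 76.0/7.3 = 10.4110; K_W = (4C−1)/(4C−4)+0.615/C = 1.1388; K_s = 1+0.5/C = 1.0480
F_a = (F_max−F_min)/2 = 623.5 N; F_m = (F_max+F_min)/2 = 1176.5 N
τ_a = K_W·8F_aD/(πd³) = 1.1388 × 310.19 = 353.23 MPa
τ_m = K_s·8F_mD/(πd³) = 1.0480 × 585.3 = 613.41 MPa
Soderberg: 1/n_f = τ_a/S_se + τ_m/S_sy = 353.23/172 + 613.41/318 = 2.05366 + 1.92896 = 3.9826
n_f = 1/3.9826 = 0.2511

0.251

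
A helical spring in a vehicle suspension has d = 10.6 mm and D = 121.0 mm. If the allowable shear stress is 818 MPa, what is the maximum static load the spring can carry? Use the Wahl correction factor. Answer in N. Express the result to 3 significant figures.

C = D/d = 121.0/10.6 = 11.4151
K_W = (4C−1)/(4C−4) + 0.615/C = 44.660/41.660 + 0.0539 = 1.1259
τ_max = K·8FD/(πd³) → F_max = τ_allow·πd³/(8DK)
F_max = 818·π·10.6³/(8·121.0·1.1259) = 3.0607e+06/1089.9 = 2808.3 N

2810 N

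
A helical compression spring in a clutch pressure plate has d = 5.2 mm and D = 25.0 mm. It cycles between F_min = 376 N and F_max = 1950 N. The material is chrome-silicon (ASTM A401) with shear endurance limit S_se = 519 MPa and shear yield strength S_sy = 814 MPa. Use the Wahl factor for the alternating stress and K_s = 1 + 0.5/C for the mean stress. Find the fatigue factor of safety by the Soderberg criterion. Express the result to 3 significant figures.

0.616

C = D/d = 25.0/5.2 = 4.8077; K_W = (4C−1)/(4C−4)+0.615/C = 1.3249; K_s = 1+0.5/C = 1.1040
F_a = (F_max−F_min)/2 = 787 N; F_m = (F_max+F_min)/2 = 1163 N
τ_a = K_W·8F_aD/(πd³) = 1.3249 × 356.32 = 472.09 MPa
τ_m = K_s·8F_mD/(πd³) = 1.1040 × 526.56 = 581.32 MPa
Soderberg: 1/n_f = τ_a/S_se + τ_m/S_sy = 472.09/519 + 581.32/814 = 0.90961 + 0.71416 = 1.6238
n_f = 1/1.6238 = 0.6158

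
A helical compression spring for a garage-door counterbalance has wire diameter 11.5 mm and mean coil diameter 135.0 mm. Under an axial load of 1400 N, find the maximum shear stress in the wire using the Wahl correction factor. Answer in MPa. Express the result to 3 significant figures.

355 MPa

Spring index C = D/d = 135.0/11.5 = 11.7391
K_W = (4C−1)/(4C−4) + 0.615/C = 45.957/42.957 + 0.0524 = 1.1222
τ₀ = 8FD/(πd³) = 8·1400·135.0/(π·11.5³) = 1.512e+06/4778 = 316.45 MPa
τ_max = K·τ₀ = 1.1222 × 316.45 = 355.13 MPa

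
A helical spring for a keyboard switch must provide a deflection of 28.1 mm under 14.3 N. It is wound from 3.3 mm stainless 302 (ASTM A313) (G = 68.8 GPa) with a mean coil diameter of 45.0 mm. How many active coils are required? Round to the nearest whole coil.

Required rate k = F/δ = 14.3/28.1 = 0.5089 N/mm
N_a = Gd⁴/(8D³k) = (68.8×10³ × 3.3⁴)/(8 × 45.0³ × 0.5089)
    = 8.15914e+06 / 370986 = 21.99 → 22 coils

22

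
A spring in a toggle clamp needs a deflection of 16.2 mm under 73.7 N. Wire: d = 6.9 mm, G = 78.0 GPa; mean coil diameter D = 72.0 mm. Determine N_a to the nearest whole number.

13

Required rate k = F/δ = 73.7/16.2 = 4.5494 N/mm
N_a = Gd⁴/(8D³k) = (78.0×10³ × 6.9⁴)/(8 × 72.0³ × 4.5494)
    = 1.76804e+08 / 1.35844e+07 = 13.02 → 13 coils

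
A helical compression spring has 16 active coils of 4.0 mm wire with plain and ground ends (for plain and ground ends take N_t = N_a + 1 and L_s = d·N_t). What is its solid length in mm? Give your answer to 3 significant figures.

68.0 mm

plain and ground ends: N_t = N_a + 1 = 16 + 1 = 17
L_s = d·N_t = 4.0 × 17 = 68 mm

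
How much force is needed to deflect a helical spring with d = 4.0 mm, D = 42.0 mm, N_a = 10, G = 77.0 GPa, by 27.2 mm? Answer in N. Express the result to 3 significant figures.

90.5 N

k = Gd⁴/(8D³N_a) = (77.0×10³)(4.0⁴)/(8·42.0³·10) = 3.3258 N/mm
F = k·δ = 3.3258 × 27.2 = 90.461 N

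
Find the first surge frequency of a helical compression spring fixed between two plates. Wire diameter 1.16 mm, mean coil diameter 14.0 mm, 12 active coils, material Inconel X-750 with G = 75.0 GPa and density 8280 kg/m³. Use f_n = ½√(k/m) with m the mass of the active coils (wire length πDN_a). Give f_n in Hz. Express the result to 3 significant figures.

167 Hz

k = Gd⁴/(8D³N_a) = (75.0×10³)(1.16⁴)/(8·14.0³·12) = 0.51551 N/mm = 515.51 N/m
Wire length L = πDN_a = π·14.0·12 = 527.79 mm
m = ρ·(πd²/4)·L = 8280 × 1.0568×10⁻⁶ m² × 0.52779 m = 0.0046184 kg
f_n = ½√(k/m) = 0.5·√(515.51/0.0046184) = 0.5·√(1.1162e+05) = 167.05 Hz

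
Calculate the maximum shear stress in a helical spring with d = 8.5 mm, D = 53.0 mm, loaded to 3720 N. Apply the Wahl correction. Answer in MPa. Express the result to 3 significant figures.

1020 MPa

Spring index C = D/d = 53.0/8.5 = 6.2353
K_W = (4C−1)/(4C−4) + 0.615/C = 23.941/20.941 + 0.0986 = 1.2419
τ₀ = 8FD/(πd³) = 8·3720·53.0/(π·8.5³) = 1.57728e+06/1929.3 = 817.53 MPa
τ_max = K·τ₀ = 1.2419 × 817.53 = 1015.3 MPa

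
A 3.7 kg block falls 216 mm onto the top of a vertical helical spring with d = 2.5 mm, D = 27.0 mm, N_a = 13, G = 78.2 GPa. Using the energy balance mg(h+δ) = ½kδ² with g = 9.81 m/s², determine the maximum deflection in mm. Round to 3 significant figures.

130 mm

k = Gd⁴/(8D³N_a) = (78.2×10³)(2.5⁴)/(8·27.0³·13) = 1.4923 N/mm
W = mg = 3.7 × 9.81 = 36.297 N
½kδ² − Wδ − Wh = 0 → δ = (W + √(W² + 2kWh))/k
δ = (36.297 + √(1317.5 + 23399))/1.4923 = (36.297 + 157.21)/1.4923 = 129.68 mm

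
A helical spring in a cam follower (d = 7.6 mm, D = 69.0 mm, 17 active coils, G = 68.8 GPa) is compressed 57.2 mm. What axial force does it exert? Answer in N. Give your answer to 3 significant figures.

294 N

k = Gd⁴/(8D³N_a) = (68.8×10³)(7.6⁴)/(8·69.0³·17) = 5.1376 N/mm
F = k·δ = 5.1376 × 57.2 = 293.87 N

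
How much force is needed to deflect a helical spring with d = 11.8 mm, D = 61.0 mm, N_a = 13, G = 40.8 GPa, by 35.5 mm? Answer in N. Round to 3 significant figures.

k = Gd⁴/(8D³N_a) = (40.8×10³)(11.8⁴)/(8·61.0³·13) = 33.509 N/mm
F = k·δ = 33.509 × 35.5 = 1189.6 N

1190 N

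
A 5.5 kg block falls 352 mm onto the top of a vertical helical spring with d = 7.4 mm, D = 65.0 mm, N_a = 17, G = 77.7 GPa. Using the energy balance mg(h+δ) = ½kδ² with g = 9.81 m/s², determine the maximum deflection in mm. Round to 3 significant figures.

k = Gd⁴/(8D³N_a) = (77.7×10³)(7.4⁴)/(8·65.0³·17) = 6.2383 N/mm
W = mg = 5.5 × 9.81 = 53.955 N
½kδ² − Wδ − Wh = 0 → δ = (W + √(W² + 2kWh))/k
δ = (53.955 + √(2911.1 + 236959))/6.2383 = (53.955 + 489.77)/6.2383 = 87.158 mm

87.2 mm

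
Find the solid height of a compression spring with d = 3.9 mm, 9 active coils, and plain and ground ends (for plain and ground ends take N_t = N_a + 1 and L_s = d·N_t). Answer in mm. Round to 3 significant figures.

39.0 mm

plain and ground ends: N_t = N_a + 1 = 9 + 1 = 10
L_s = d·N_t = 3.9 × 10 = 39 mm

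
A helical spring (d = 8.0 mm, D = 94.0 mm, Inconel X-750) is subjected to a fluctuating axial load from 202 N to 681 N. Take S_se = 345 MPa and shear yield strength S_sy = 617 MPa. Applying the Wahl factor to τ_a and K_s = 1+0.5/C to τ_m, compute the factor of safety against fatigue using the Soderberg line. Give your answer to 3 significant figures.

C = D/d = 94.0/8.0 = 11.7500; K_W = (4C−1)/(4C−4)+0.615/C = 1.1221; K_s = 1+0.5/C = 1.0426
F_a = (F_max−F_min)/2 = 239.5 N; F_m = (F_max+F_min)/2 = 441.5 N
τ_a = K_W·8F_aD/(πd³) = 1.1221 × 111.97 = 125.64 MPa
τ_m = K_s·8F_mD/(πd³) = 1.0426 × 206.41 = 215.19 MPa
Soderberg: 1/n_f = τ_a/S_se + τ_m/S_sy = 125.64/345 + 215.19/617 = 0.36418 + 0.34877 = 0.71295
n_f = 1/0.71295 = 1.403

1.40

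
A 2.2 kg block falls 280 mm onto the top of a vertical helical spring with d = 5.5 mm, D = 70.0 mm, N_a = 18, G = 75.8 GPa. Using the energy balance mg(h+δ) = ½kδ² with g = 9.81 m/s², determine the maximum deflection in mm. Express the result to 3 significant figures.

109 mm

k = Gd⁴/(8D³N_a) = (75.8×10³)(5.5⁴)/(8·70.0³·18) = 1.4043 N/mm
W = mg = 2.2 × 9.81 = 21.582 N
½kδ² − Wδ − Wh = 0 → δ = (W + √(W² + 2kWh))/k
δ = (21.582 + √(465.78 + 16972.4))/1.4043 = (21.582 + 132.05)/1.4043 = 109.4 mm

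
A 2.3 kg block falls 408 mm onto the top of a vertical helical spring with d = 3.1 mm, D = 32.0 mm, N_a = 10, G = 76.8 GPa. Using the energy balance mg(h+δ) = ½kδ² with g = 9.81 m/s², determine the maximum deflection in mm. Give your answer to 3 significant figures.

91.3 mm

k = Gd⁴/(8D³N_a) = (76.8×10³)(3.1⁴)/(8·32.0³·10) = 2.7056 N/mm
W = mg = 2.3 × 9.81 = 22.563 N
½kδ² − Wδ − Wh = 0 → δ = (W + √(W² + 2kWh))/k
δ = (22.563 + √(509.09 + 49814.4))/2.7056 = (22.563 + 224.33)/2.7056 = 91.251 mm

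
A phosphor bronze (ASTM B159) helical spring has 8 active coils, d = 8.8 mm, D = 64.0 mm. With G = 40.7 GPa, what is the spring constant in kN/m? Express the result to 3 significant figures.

k = Gd⁴/(8D³N_a) = (40.7×10³ × 8.8⁴) / (8 × 64.0³ × 8)
  = 2.44076e+08 / 1.67772e+07 = 14.548 N/mm

14.5 kN/m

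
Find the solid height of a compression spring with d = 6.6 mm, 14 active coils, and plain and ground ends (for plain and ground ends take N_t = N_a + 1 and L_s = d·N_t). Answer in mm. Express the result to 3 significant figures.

99.0 mm

plain and ground ends: N_t = N_a + 1 = 14 + 1 = 15
L_s = d·N_t = 6.6 × 15 = 99 mm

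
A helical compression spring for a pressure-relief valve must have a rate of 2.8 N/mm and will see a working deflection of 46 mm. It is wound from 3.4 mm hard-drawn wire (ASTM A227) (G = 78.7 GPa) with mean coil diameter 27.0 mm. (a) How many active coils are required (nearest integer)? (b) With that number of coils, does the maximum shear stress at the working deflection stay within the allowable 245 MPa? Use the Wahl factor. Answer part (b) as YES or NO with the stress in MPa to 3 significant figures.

N_a = Gd⁴/(8D³k) = (78.7×10³)(3.4⁴)/(8·27.0³·2.8) = 23.85 → N_a = 24
Actual rate k = Gd⁴/(8D³·24) = 2.7829 N/mm
Working load F = kδ = 2.7829·46 = 128.01 N
C = 27.0/3.4 = 7.9412; K_W = (4C−1)/(4C−4)+0.615/C = 1.1855
τ_max = K_W·8FD/(πd³) = 1.1855·223.94 = 265.47 MPa
τ_max > 245 MPa → exceeds allowable

(a) 24 coils; (b) NO, τ_max = 265 MPa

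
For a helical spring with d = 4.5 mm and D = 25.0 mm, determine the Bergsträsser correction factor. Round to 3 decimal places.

1.260

C = D/d = 25.0/4.5 = 5.5556
K_B = (4C+2)/(4C−3) = 24.222/19.222 = 1.2601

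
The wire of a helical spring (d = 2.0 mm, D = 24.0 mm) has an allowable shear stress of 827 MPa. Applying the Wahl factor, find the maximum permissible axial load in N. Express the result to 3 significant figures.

96.7 N

C = D/d = 24.0/2.0 = 12.0000
K_W = (4C−1)/(4C−4) + 0.615/C = 47.000/44.000 + 0.0512 = 1.1194
τ_max = K·8FD/(πd³) → F_max = τ_allow·πd³/(8DK)
F_max = 827·π·2.0³/(8·24.0·1.1194) = 20785/214.93 = 96.704 N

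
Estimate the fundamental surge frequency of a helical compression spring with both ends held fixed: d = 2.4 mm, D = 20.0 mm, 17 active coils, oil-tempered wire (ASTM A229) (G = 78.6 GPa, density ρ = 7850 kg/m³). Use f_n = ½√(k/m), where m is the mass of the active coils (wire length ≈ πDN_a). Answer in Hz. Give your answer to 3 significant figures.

126 Hz

k = Gd⁴/(8D³N_a) = (78.6×10³)(2.4⁴)/(8·20.0³·17) = 2.3968 N/mm = 2396.8 N/m
Wire length L = πDN_a = π·20.0·17 = 1068.1 mm
m = ρ·(πd²/4)·L = 7850 × 4.5239×10⁻⁶ m² × 1.0681 m = 0.037932 kg
f_n = ½√(k/m) = 0.5·√(2396.8/0.037932) = 0.5·√(63187) = 125.69 Hz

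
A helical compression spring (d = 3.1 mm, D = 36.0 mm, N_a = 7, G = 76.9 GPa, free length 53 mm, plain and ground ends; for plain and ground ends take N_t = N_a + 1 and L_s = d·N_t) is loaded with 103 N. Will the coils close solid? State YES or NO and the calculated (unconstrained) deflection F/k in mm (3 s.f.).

k = Gd⁴/(8D³N_a) = (76.9×10³)(3.1⁴)/(8·36.0³·7) = 2.7182 N/mm
N_t = 8; L_s = 3.1·8 = 24.8 mm; δ_solid = L₀ − L_s = 53 − 24.8 = 28.2 mm
δ = F/k = 103/2.7182 = 37.893 mm
δ ≥ δ_solid → spring goes solid

YES, δ = 37.9 mm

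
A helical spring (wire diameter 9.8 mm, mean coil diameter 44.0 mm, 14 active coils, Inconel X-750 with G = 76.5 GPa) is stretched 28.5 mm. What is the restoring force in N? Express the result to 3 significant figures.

k = Gd⁴/(8D³N_a) = (76.5×10³)(9.8⁴)/(8·44.0³·14) = 73.959 N/mm
F = k·δ = 73.959 × 28.5 = 2107.8 N

2110 N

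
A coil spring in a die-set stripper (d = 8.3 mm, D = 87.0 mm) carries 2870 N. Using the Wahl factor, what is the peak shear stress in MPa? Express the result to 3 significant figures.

Spring index C = D/d = 87.0/8.3 = 10.4819
K_W = (4C−1)/(4C−4) + 0.615/C = 40.928/37.928 + 0.0587 = 1.1378
τ₀ = 8FD/(πd³) = 8·2870·87.0/(π·8.3³) = 1.99752e+06/1796.3 = 1112 MPa
τ_max = K·τ₀ = 1.1378 × 1112 = 1265.2 MPa

1270 MPa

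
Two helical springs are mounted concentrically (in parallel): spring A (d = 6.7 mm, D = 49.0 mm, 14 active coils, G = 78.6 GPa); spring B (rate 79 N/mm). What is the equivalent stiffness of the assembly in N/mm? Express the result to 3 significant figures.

91.0 N/mm

k_A = Gd⁴/(8D³N_a) = (78.6×10³)(6.7⁴)/(8·49.0³·14) = 12.02 N/mm
Parallel: k_eq = 12.02 + 79 = 91.02 N/mm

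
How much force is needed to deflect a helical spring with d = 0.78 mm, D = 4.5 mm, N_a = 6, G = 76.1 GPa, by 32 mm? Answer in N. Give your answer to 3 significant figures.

k = Gd⁴/(8D³N_a) = (76.1×10³)(0.78⁴)/(8·4.5³·6) = 6.44 N/mm
F = k·δ = 6.44 × 32 = 206.08 N

206 N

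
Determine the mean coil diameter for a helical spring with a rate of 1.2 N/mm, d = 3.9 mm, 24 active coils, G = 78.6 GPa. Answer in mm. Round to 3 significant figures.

D = (Gd⁴/(8N_a·k))^(1/3) = (78.6×10³·3.9⁴/(8·24·1.2))^(1/3)
  = (78922.1)^(1/3) = 42.8943 mm

42.9 mm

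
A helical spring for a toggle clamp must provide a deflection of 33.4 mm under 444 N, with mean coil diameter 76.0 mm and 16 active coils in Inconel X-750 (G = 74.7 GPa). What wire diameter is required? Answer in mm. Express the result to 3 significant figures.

10.0 mm

Required rate k = F/δ = 444/33.4 = 13.293 N/mm
d = (8D³N_a·k / G)^(1/4) = (8·76.0³·16·13.293 / (74.7×10³))^0.25
  = (9999.2)^0.25 = 9.9998 mm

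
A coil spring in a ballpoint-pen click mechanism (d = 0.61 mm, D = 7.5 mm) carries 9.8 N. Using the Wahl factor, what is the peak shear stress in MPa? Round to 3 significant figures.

921 MPa

Spring index C = D/d = 7.5/0.61 = 12.2951
K_W = (4C−1)/(4C−4) + 0.615/C = 48.180/45.180 + 0.0500 = 1.1164
τ₀ = 8FD/(πd³) = 8·9.8·7.5/(π·0.61³) = 588/0.71308 = 824.59 MPa
τ_max = K·τ₀ = 1.1164 × 824.59 = 920.59 MPa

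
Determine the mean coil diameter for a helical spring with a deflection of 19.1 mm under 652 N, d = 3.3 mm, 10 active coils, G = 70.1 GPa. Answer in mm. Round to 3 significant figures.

14.5 mm

Required rate k = F/δ = 652/19.1 = 34.136 N/mm
D = (Gd⁴/(8N_a·k))^(1/3) = (70.1×10³·3.3⁴/(8·10·34.136))^(1/3)
  = (3044.17)^(1/3) = 14.4929 mm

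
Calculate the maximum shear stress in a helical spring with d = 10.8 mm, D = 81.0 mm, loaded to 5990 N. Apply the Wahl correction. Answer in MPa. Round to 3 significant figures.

Spring index C = D/d = 81.0/10.8 = 7.5000
K_W = (4C−1)/(4C−4) + 0.615/C = 29.000/26.000 + 0.0820 = 1.1974
τ₀ = 8FD/(πd³) = 8·5990·81.0/(π·10.8³) = 3.88152e+06/3957.5 = 980.8 MPa
τ_max = K·τ₀ = 1.1974 × 980.8 = 1174.4 MPa

1170 MPa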